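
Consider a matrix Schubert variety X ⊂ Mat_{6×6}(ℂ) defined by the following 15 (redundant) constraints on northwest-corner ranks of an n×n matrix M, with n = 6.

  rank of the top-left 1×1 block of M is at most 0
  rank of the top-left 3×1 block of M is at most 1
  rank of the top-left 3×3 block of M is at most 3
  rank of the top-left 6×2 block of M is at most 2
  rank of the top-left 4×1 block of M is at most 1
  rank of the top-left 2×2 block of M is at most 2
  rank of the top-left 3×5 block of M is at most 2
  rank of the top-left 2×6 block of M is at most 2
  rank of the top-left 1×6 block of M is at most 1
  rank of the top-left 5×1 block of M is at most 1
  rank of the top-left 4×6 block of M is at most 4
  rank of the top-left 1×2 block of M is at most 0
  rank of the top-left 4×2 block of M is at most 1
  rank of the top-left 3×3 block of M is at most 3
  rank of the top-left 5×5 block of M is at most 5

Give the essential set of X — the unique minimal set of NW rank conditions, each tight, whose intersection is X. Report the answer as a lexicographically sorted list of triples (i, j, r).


The tightest implied rank at each (i,j), from the 15 conditions:

  row 1: 0 0 1 1 1 1
  row 2: 1 1 2 2 2 2
  row 3: 1 1 2 2 2 3
  row 4: 1 1 2 3 3 4
  row 5: 1 2 3 4 4 5
  row 6: 1 2 3 4 5 6

reading off 1-entries of Δ²R: w = (3, 1, 6, 4, 2, 5).

Fulton essential set (3 of the 6 Rothe cells):

[(1, 2, 0), (3, 5, 2), (4, 2, 1)]


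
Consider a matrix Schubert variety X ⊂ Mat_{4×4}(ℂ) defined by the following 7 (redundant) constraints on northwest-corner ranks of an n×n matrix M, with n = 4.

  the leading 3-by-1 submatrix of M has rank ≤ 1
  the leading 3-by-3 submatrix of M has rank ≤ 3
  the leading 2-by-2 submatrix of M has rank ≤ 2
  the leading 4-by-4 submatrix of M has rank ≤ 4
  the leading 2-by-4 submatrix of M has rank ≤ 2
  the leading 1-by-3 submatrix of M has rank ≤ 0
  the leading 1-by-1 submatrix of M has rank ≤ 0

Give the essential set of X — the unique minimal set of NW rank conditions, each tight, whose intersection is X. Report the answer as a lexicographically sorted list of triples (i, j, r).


Recovering R(i,j) via the rank-extension bound from the 7 conditions:

  row 1: 0 0 0 1
  row 2: 1 1 1 2
  row 3: 1 2 2 3
  row 4: 1 2 3 4

so w = (4, 1, 2, 3).

ℓ(w)=3; the 1 essential cell (i,j,r):

[(1, 3, 0)]


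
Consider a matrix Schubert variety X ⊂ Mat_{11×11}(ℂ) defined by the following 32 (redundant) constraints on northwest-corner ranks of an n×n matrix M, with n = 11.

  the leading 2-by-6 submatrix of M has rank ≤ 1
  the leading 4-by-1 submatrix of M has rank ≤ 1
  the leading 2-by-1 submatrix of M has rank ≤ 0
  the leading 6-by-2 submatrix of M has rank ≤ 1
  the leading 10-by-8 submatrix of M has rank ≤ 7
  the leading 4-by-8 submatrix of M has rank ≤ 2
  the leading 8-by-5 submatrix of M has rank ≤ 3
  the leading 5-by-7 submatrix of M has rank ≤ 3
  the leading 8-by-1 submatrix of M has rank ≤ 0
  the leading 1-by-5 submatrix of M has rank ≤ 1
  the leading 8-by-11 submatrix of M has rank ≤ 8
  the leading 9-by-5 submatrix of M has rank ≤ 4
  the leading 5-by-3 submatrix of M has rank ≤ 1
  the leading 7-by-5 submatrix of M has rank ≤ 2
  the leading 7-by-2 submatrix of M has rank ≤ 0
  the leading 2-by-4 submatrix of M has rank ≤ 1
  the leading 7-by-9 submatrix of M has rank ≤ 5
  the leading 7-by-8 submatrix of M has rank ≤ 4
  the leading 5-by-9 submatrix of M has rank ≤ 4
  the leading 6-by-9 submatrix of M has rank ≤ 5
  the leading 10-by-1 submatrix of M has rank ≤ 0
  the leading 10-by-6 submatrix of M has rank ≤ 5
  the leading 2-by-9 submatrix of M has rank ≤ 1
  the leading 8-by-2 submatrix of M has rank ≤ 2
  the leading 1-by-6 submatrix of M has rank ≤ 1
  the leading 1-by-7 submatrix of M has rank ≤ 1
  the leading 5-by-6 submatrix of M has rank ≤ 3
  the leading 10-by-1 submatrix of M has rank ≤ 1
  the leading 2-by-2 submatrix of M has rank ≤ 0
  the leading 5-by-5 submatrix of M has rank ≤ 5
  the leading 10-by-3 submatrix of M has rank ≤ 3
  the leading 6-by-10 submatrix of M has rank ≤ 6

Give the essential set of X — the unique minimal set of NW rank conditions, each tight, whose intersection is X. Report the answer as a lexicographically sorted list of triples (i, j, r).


Reconstructing r_w from the 32 given conditions:

  0 0 1 1 1 1 1 1 1 1 1
  0 0 1 1 1 1 1 1 1 2 2
  0 0 1 2 2 2 2 2 2 3 3
  0 0 1 2 2 2 2 2 3 4 4
  0 0 1 2 2 3 3 3 4 5 5
  0 0 1 2 2 3 4 4 5 6 6
  0 0 1 2 2 3 4 4 5 6 7
  0 1 2 3 3 4 5 5 6 7 8
  0 1 2 3 4 5 6 6 7 8 9
  0 1 2 3 4 5 6 7 8 9 10
  1 2 3 4 5 6 7 8 9 10 11

the unique w with this rank table is (3, 10, 4, 9, 6, 7, 11, 2, 5, 8, 1).

|D(w)|=31, |Ess(w)|=6:

[(2, 9, 1), (4, 8, 2), (7, 2, 0), (7, 5, 2), (7, 8, 4), (10, 1, 0)]


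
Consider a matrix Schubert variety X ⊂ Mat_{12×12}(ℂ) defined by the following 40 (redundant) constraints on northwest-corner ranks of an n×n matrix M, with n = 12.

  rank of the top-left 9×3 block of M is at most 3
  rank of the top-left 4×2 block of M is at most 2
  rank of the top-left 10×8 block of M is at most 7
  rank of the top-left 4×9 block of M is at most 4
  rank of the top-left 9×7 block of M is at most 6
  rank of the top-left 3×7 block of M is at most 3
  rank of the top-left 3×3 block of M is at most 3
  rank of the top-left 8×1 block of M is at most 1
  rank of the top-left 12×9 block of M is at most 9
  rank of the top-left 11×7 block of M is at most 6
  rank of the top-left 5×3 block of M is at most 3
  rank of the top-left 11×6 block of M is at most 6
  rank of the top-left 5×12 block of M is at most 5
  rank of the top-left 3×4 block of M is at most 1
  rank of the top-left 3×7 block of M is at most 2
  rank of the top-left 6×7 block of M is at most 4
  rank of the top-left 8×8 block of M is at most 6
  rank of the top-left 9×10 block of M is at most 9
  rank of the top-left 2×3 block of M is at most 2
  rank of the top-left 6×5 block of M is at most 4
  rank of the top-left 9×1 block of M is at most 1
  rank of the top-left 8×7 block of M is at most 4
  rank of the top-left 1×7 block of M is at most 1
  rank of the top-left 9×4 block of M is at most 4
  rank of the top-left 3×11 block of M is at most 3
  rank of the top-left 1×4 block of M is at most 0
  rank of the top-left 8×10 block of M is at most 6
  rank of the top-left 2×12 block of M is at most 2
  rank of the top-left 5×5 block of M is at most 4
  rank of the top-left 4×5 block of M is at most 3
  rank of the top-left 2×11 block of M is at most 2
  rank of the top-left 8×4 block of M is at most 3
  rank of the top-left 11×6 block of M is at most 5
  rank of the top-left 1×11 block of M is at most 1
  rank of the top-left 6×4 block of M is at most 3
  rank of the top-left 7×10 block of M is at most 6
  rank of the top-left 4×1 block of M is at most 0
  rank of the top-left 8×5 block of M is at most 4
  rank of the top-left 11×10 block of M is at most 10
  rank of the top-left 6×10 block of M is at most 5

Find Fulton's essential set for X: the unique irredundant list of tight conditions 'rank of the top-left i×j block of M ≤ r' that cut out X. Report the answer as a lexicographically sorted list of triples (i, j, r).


Reconstructing r_w from the 40 given conditions:

  0 | 0 | 0 | 0 | 1 | 1 | 1 | 1 | 1 | 1 | 1 | 1
  0 | 1 | 1 | 1 | 2 | 2 | 2 | 2 | 2 | 2 | 2 | 2
  0 | 1 | 1 | 1 | 2 | 2 | 2 | 3 | 3 | 3 | 3 | 3
  0 | 1 | 2 | 2 | 3 | 3 | 3 | 4 | 4 | 4 | 4 | 4
  1 | 2 | 3 | 3 | 4 | 4 | 4 | 5 | 5 | 5 | 5 | 5
  1 | 2 | 3 | 3 | 4 | 4 | 4 | 5 | 5 | 5 | 6 | 6
  1 | 2 | 3 | 3 | 4 | 4 | 4 | 5 | 6 | 6 | 7 | 7
  1 | 2 | 3 | 3 | 4 | 4 | 4 | 5 | 6 | 6 | 7 | 8
  1 | 2 | 3 | 4 | 5 | 5 | 5 | 6 | 7 | 7 | 8 | 9
  1 | 2 | 3 | 4 | 5 | 5 | 6 | 7 | 8 | 8 | 9 | 10
  1 | 2 | 3 | 4 | 5 | 5 | 6 | 7 | 8 | 9 | 10 | 11
  1 | 2 | 3 | 4 | 5 | 6 | 7 | 8 | 9 | 10 | 11 | 12

reading off 1-entries of Δ²R: w = (5, 2, 8, 3, 1, 11, 9, 12, 4, 7, 10, 6).

Fulton essential set (9 of the 25 Rothe cells):

[(1, 4, 0), (3, 4, 1), (3, 7, 2), (4, 1, 0), (6, 10, 5), (8, 4, 3), (8, 7, 4), (8, 10, 6), (11, 6, 5)]


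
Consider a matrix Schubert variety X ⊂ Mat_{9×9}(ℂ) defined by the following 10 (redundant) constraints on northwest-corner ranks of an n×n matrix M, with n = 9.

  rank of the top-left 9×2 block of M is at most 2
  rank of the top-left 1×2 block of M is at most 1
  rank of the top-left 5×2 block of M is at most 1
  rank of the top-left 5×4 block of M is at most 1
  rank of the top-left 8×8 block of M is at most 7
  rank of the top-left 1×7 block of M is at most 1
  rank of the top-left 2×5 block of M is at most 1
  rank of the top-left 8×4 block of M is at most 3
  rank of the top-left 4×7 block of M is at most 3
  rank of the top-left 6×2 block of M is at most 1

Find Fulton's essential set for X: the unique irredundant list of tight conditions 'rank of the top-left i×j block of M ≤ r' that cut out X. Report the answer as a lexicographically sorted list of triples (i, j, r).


The tightest implied rank at each (i,j), from the 10 conditions:

  row 1: 1 | 1 | 1 | 1 | 1 | 1 | 1 | 1 | 1
  row 2: 1 | 1 | 1 | 1 | 1 | 2 | 2 | 2 | 2
  row 3: 1 | 1 | 1 | 1 | 2 | 3 | 3 | 3 | 3
  row 4: 1 | 1 | 1 | 1 | 2 | 3 | 3 | 4 | 4
  row 5: 1 | 1 | 1 | 1 | 2 | 3 | 4 | 5 | 5
  row 6: 1 | 1 | 2 | 2 | 3 | 4 | 5 | 6 | 6
  row 7: 1 | 2 | 3 | 3 | 4 | 5 | 6 | 7 | 7
  row 8: 1 | 2 | 3 | 3 | 4 | 5 | 6 | 7 | 8
  row 9: 1 | 2 | 3 | 4 | 5 | 6 | 7 | 8 | 9

hence w(1..9) = (1, 6, 5, 8, 7, 3, 2, 9, 4).

D(w) has 16 cells with 5 SE-corners; essential set:

[(2, 5, 1), (4, 7, 3), (5, 4, 1), (6, 2, 1), (8, 4, 3)]


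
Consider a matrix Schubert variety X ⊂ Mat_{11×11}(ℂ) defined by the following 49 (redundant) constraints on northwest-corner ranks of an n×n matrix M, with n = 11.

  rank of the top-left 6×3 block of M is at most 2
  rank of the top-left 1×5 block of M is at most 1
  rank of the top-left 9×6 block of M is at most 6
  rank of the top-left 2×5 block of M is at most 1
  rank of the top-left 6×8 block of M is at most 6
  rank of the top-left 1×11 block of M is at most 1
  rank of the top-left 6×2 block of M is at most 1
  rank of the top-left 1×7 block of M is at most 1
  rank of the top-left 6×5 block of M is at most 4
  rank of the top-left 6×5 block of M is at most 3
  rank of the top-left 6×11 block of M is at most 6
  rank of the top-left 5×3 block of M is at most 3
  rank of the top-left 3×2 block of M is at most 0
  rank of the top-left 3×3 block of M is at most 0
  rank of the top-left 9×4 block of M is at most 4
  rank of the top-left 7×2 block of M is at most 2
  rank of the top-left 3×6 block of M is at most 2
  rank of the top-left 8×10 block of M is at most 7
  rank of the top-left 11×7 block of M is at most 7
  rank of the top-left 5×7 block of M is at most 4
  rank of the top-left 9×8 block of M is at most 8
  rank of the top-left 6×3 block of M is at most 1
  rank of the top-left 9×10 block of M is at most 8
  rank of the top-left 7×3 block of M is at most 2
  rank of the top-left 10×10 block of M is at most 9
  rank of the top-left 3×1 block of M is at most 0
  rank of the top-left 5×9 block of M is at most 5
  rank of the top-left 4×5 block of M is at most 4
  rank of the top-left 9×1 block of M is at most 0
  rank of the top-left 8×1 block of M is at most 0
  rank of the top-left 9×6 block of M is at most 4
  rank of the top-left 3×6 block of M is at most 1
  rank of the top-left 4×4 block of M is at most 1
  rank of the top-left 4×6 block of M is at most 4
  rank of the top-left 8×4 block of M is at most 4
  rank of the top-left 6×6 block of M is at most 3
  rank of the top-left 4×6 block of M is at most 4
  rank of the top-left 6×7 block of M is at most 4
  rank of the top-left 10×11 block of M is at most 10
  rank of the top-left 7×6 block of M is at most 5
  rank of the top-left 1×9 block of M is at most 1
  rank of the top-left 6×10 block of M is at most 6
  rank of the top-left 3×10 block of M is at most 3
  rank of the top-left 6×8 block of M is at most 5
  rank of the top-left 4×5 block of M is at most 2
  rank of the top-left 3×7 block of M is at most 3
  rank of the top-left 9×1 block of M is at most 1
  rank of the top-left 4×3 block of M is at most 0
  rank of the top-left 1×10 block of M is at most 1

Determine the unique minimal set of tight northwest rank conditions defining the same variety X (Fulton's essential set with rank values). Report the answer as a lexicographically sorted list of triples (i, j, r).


Computing R[i][j] = min implied NW-rank bound (n=11, 49 conditions):

  row 1: 0  0  0  1  1  1  1  1  1  1  1
  row 2: 0  0  0  1  1  1  2  2  2  2  2
  row 3: 0  0  0  1  1  1  2  3  3  3  3
  row 4: 0  0  0  1  2  2  3  4  4  4  4
  row 5: 0  1  1  2  3  3  4  5  5  5  5
  row 6: 0  1  1  2  3  3  4  5  6  6  6
  row 7: 0  1  2  3  4  4  5  6  7  7  7
  row 8: 0  1  2  3  4  4  5  6  7  7  8
  row 9: 0  1  2  3  4  4  5  6  7  8  9
  row 10: 1  2  3  4  5  5  6  7  8  9  10
  row 11: 1  2  3  4  5  6  7  8  9  10  11

so w = (4, 7, 8, 5, 2, 9, 3, 11, 10, 1, 6).

D(w) has 26 cells with 7 SE-corners; essential set:

[(3, 6, 1), (4, 3, 0), (6, 3, 1), (6, 6, 3), (8, 10, 7), (9, 1, 0), (9, 6, 4)]


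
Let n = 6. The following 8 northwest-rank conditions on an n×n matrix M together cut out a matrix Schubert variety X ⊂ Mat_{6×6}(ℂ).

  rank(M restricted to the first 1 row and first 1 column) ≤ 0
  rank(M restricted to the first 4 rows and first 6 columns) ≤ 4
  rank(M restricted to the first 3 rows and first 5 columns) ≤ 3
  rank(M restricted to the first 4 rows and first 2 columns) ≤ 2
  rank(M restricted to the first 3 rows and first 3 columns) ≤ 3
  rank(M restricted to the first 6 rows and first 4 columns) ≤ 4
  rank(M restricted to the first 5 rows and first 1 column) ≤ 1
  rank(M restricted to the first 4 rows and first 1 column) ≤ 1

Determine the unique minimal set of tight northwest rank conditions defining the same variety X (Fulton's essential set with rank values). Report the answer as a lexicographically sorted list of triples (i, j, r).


Propagating the 8 rank bounds to every northwest block:

  i=1: 0  1  1  1  1  1
  i=2: 1  2  2  2  2  2
  i=3: 1  2  3  3  3  3
  i=4: 1  2  3  4  4  4
  i=5: 1  2  3  4  5  5
  i=6: 1  2  3  4  5  6

hence w(1..6) = (2, 1, 3, 4, 5, 6).

Rothe diagram D(w) (1 cell), 1 SE-corner (essential condition):

[(1, 1, 0)]


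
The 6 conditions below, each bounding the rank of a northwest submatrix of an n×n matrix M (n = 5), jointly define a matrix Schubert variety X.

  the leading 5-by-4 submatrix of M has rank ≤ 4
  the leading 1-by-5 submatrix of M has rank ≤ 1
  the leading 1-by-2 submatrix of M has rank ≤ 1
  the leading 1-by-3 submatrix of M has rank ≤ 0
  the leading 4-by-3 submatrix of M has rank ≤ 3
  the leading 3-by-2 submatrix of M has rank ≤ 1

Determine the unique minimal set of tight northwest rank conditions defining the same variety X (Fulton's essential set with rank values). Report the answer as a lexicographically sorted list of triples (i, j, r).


Rank table r_w(5×5) implied by the 6 constraints:

  row 1: 0, 0, 0, 1, 1
  row 2: 1, 1, 1, 2, 2
  row 3: 1, 1, 2, 3, 3
  row 4: 1, 2, 3, 4, 4
  row 5: 1, 2, 3, 4, 5

the unique w with this rank table is (4, 1, 3, 2, 5).

|D(w)|=4, |Ess(w)|=2:

[(1, 3, 0), (3, 2, 1)]


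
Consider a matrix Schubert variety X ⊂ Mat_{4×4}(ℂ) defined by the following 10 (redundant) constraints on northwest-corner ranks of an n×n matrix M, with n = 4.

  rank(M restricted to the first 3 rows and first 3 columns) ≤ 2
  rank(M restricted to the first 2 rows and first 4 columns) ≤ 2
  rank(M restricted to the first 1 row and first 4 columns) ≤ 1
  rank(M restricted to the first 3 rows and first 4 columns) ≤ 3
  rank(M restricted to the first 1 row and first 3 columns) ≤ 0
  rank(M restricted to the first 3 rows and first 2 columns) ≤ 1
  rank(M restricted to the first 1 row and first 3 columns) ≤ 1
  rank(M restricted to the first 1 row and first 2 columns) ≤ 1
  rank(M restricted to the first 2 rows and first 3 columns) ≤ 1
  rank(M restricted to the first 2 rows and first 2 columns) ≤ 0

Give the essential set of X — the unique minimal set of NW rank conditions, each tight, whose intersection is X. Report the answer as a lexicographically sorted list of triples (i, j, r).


Computing R[i][j] = min implied NW-rank bound (n=4, 10 conditions):

  R[1]: 0  0  0  1
  R[2]: 0  0  1  2
  R[3]: 1  1  2  3
  R[4]: 1  2  3  4

giving w = (4, 3, 1, 2) via Δ²R.

Rothe diagram D(w) (5 cells), 2 SE-corners (essential conditions):

[(1, 3, 0), (2, 2, 0)]


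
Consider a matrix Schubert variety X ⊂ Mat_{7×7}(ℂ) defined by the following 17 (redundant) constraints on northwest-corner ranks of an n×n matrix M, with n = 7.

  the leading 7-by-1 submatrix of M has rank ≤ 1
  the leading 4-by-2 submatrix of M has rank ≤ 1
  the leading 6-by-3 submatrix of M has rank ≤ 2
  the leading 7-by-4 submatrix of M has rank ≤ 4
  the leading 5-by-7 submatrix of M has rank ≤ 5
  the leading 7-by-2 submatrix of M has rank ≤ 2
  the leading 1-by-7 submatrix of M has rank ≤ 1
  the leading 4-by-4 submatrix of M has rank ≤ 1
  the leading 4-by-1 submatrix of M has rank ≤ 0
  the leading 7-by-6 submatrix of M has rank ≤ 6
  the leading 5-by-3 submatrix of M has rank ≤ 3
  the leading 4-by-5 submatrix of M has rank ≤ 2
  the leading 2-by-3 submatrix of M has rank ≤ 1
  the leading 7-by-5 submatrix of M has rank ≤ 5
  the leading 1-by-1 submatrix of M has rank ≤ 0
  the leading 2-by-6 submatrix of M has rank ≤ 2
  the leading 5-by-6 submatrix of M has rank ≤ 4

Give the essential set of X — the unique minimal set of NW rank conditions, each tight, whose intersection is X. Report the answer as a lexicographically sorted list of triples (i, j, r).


Recovering R(i,j) via the rank-extension bound from the 17 conditions:

  row 1: 0 1 1 1 1 1 1
  row 2: 0 1 1 1 2 2 2
  row 3: 0 1 1 1 2 3 3
  row 4: 0 1 1 1 2 3 4
  row 5: 1 2 2 2 3 4 5
  row 6: 1 2 2 3 4 5 6
  row 7: 1 2 3 4 5 6 7

reading off 1-entries of Δ²R: w = (2, 5, 6, 7, 1, 4, 3).

|D(w)|=11, |Ess(w)|=3:

[(4, 1, 0), (4, 4, 1), (6, 3, 2)]


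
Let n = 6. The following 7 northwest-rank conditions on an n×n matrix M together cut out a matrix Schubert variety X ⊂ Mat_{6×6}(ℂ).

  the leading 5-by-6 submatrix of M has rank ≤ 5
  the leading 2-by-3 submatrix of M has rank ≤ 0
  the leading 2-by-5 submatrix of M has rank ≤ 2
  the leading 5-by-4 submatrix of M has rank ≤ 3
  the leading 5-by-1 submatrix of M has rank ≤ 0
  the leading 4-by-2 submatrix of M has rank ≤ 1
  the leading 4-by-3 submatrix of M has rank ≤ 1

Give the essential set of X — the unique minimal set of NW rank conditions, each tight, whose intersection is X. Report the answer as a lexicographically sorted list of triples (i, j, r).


Recovering R(i,j) via the rank-extension bound from the 7 conditions:

  i=1: 0, 0, 0, 1, 1, 1
  i=2: 0, 0, 0, 1, 2, 2
  i=3: 0, 1, 1, 2, 3, 3
  i=4: 0, 1, 1, 2, 3, 4
  i=5: 0, 1, 2, 3, 4, 5
  i=6: 1, 2, 3, 4, 5, 6

reading off 1-entries of Δ²R: w = (4, 5, 2, 6, 3, 1).

Fulton essential set (3 of the 10 Rothe cells):

[(2, 3, 0), (4, 3, 1), (5, 1, 0)]


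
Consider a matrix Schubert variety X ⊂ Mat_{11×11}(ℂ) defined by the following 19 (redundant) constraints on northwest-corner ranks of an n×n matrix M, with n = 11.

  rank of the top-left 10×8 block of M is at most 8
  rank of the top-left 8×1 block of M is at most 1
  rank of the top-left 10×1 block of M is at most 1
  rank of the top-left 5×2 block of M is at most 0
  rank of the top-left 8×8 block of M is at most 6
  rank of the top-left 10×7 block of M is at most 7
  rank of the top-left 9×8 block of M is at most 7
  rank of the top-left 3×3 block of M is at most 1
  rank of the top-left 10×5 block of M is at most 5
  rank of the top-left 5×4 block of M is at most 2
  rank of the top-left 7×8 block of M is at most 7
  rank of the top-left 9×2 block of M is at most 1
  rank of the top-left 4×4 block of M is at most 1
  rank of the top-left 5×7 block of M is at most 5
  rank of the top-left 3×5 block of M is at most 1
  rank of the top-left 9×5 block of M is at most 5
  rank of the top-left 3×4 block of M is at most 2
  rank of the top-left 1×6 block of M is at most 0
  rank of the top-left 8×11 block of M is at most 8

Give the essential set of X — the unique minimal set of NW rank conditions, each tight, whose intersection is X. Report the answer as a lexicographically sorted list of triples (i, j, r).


Rank table r_w(11×11) implied by the 19 constraints:

  R[1]: 0, 0, 0, 0, 0, 0, 1, 1, 1, 1, 1
  R[2]: 0, 0, 1, 1, 1, 1, 2, 2, 2, 2, 2
  R[3]: 0, 0, 1, 1, 1, 2, 3, 3, 3, 3, 3
  R[4]: 0, 0, 1, 1, 2, 3, 4, 4, 4, 4, 4
  R[5]: 0, 0, 1, 2, 3, 4, 5, 5, 5, 5, 5
  R[6]: 1, 1, 2, 3, 4, 5, 6, 6, 6, 6, 6
  R[7]: 1, 1, 2, 3, 4, 5, 6, 6, 7, 7, 7
  R[8]: 1, 1, 2, 3, 4, 5, 6, 6, 7, 8, 8
  R[9]: 1, 1, 2, 3, 4, 5, 6, 7, 8, 9, 9
  R[10]: 1, 2, 3, 4, 5, 6, 7, 8, 9, 10, 10
  R[11]: 1, 2, 3, 4, 5, 6, 7, 8, 9, 10, 11

the unique w with this rank table is (7, 3, 6, 5, 4, 1, 9, 10, 8, 2, 11).

ℓ(w)=22; the 6 essential cells (i,j,r):

[(1, 6, 0), (3, 5, 1), (4, 4, 1), (5, 2, 0), (8, 8, 6), (9, 2, 1)]


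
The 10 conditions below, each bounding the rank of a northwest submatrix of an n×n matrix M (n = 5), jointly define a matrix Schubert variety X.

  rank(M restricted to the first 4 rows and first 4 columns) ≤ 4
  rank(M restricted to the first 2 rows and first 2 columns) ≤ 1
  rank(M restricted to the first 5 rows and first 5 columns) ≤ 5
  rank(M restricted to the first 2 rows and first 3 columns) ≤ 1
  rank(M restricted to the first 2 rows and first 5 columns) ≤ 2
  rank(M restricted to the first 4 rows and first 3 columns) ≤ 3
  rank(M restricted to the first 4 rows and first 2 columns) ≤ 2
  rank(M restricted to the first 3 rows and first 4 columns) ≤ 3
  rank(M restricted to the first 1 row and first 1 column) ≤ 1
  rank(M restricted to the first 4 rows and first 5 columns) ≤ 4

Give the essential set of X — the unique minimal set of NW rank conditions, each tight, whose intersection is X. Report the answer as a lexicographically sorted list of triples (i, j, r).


The tightest implied rank at each (i,j), from the 10 conditions:

  row 1: 1 | 1 | 1 | 1 | 1
  row 2: 1 | 1 | 1 | 2 | 2
  row 3: 1 | 2 | 2 | 3 | 3
  row 4: 1 | 2 | 3 | 4 | 4
  row 5: 1 | 2 | 3 | 4 | 5

reading off 1-entries of Δ²R: w = (1, 4, 2, 3, 5).

D(w) has 2 cells with 1 SE-corner; essential set:

[(2, 3, 1)]


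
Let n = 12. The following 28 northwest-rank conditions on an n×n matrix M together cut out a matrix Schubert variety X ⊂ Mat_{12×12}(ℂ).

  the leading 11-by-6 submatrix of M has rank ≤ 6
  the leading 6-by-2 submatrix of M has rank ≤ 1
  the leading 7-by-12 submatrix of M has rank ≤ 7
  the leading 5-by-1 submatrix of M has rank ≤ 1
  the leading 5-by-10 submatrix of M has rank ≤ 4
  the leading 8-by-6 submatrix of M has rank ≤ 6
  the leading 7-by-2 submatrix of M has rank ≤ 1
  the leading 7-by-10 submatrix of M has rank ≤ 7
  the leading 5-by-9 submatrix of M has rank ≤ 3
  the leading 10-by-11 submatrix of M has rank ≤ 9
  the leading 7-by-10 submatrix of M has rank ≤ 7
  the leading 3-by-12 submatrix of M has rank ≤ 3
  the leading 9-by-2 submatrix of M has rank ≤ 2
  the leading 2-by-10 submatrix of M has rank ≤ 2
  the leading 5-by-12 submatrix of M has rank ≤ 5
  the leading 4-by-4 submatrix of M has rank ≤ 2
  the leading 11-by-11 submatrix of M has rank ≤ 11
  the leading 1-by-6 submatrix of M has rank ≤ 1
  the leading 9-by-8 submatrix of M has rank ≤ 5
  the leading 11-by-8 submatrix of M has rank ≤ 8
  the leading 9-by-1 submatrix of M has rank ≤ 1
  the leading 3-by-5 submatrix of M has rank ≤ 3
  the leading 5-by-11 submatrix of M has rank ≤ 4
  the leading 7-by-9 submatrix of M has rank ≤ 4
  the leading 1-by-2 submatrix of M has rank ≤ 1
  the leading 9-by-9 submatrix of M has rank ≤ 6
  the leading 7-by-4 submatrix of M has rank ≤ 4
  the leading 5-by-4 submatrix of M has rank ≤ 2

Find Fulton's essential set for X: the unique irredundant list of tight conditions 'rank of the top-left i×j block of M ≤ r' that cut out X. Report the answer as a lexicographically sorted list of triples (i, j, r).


Propagating the 28 rank bounds to every northwest block:

  R[1]: 1  1  1  1  1  1  1  1  1  1  1  1
  R[2]: 1  1  2  2  2  2  2  2  2  2  2  2
  R[3]: 1  1  2  2  3  3  3  3  3  3  3  3
  R[4]: 1  1  2  2  3  3  3  3  3  4  4  4
  R[5]: 1  1  2  2  3  3  3  3  3  4  4  5
  R[6]: 1  1  2  3  4  4  4  4  4  5  5  6
  R[7]: 1  1  2  3  4  4  4  4  4  5  6  7
  R[8]: 1  2  3  4  5  5  5  5  5  6  7  8
  R[9]: 1  2  3  4  5  5  5  5  6  7  8  9
  R[10]: 1  2  3  4  5  6  6  6  7  8  9  10
  R[11]: 1  2  3  4  5  6  7  7  8  9  10  11
  R[12]: 1  2  3  4  5  6  7  8  9  10  11  12

giving w = (1, 3, 5, 10, 12, 4, 11, 2, 9, 6, 7, 8) via Δ²R.

Fulton essential set (6 of the 25 Rothe cells):

[(5, 4, 2), (5, 9, 3), (5, 11, 4), (7, 2, 1), (7, 9, 4), (9, 8, 5)]


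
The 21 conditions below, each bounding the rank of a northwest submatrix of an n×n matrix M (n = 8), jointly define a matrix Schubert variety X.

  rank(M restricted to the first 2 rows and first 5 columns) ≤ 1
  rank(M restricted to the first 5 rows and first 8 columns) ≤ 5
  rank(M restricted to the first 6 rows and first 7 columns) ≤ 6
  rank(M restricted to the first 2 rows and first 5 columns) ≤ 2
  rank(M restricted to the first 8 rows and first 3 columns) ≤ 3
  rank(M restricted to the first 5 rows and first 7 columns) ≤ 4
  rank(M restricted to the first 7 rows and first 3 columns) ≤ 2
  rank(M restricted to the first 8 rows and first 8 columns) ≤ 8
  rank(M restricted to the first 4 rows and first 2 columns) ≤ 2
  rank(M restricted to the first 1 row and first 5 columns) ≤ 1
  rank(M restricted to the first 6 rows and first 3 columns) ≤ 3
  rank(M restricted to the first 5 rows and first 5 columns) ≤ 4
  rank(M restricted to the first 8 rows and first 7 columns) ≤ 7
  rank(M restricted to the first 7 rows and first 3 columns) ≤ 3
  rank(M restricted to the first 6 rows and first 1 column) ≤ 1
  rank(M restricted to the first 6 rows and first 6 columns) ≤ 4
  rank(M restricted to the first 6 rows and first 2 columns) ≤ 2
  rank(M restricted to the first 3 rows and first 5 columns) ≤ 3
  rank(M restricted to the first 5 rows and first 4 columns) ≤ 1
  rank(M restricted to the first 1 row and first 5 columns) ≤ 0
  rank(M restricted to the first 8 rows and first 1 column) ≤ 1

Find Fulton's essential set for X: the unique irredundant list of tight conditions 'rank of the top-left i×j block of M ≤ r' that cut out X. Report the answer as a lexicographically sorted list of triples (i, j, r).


Computing R[i][j] = min implied NW-rank bound (n=8, 21 conditions):

  i=1: 0 | 0 | 0 | 0 | 0 | 1 | 1 | 1
  i=2: 1 | 1 | 1 | 1 | 1 | 2 | 2 | 2
  i=3: 1 | 1 | 1 | 1 | 2 | 3 | 3 | 3
  i=4: 1 | 1 | 1 | 1 | 2 | 3 | 4 | 4
  i=5: 1 | 1 | 1 | 1 | 2 | 3 | 4 | 5
  i=6: 1 | 2 | 2 | 2 | 3 | 4 | 5 | 6
  i=7: 1 | 2 | 2 | 3 | 4 | 5 | 6 | 7
  i=8: 1 | 2 | 3 | 4 | 5 | 6 | 7 | 8

second differences of R give the permutation w = (6, 1, 5, 7, 8, 2, 4, 3).

Rothe diagram D(w) (15 cells), 3 SE-corners (essential conditions):

[(1, 5, 0), (5, 4, 1), (7, 3, 2)]


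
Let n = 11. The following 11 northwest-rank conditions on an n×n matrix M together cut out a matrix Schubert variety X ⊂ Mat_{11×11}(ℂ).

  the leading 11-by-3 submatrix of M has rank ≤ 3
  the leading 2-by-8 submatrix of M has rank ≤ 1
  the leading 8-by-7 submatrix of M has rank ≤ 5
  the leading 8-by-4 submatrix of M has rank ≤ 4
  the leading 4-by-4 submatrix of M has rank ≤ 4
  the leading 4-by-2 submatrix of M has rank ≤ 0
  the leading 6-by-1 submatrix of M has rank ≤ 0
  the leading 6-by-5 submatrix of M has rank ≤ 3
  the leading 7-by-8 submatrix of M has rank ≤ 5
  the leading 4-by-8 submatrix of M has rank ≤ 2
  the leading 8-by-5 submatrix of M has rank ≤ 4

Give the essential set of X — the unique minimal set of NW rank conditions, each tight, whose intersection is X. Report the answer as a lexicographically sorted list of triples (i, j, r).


Computing R[i][j] = min implied NW-rank bound (n=11, 11 conditions):

  0 0 1 1 1 1 1 1 1 1 1
  0 0 1 1 1 1 1 1 2 2 2
  0 0 1 2 2 2 2 2 3 3 3
  0 0 1 2 2 2 2 2 3 4 4
  0 1 2 3 3 3 3 3 4 5 5
  0 1 2 3 3 4 4 4 5 6 6
  1 2 3 4 4 5 5 5 6 7 7
  1 2 3 4 4 5 5 6 7 8 8
  1 2 3 4 5 6 6 7 8 9 9
  1 2 3 4 5 6 7 8 9 10 10
  1 2 3 4 5 6 7 8 9 10 11

second differences of R give the permutation w = (3, 9, 4, 10, 2, 6, 1, 8, 5, 7, 11).

|D(w)|=22, |Ess(w)|=7:

[(2, 8, 1), (4, 2, 0), (4, 8, 2), (6, 1, 0), (6, 5, 3), (8, 5, 4), (8, 7, 5)]


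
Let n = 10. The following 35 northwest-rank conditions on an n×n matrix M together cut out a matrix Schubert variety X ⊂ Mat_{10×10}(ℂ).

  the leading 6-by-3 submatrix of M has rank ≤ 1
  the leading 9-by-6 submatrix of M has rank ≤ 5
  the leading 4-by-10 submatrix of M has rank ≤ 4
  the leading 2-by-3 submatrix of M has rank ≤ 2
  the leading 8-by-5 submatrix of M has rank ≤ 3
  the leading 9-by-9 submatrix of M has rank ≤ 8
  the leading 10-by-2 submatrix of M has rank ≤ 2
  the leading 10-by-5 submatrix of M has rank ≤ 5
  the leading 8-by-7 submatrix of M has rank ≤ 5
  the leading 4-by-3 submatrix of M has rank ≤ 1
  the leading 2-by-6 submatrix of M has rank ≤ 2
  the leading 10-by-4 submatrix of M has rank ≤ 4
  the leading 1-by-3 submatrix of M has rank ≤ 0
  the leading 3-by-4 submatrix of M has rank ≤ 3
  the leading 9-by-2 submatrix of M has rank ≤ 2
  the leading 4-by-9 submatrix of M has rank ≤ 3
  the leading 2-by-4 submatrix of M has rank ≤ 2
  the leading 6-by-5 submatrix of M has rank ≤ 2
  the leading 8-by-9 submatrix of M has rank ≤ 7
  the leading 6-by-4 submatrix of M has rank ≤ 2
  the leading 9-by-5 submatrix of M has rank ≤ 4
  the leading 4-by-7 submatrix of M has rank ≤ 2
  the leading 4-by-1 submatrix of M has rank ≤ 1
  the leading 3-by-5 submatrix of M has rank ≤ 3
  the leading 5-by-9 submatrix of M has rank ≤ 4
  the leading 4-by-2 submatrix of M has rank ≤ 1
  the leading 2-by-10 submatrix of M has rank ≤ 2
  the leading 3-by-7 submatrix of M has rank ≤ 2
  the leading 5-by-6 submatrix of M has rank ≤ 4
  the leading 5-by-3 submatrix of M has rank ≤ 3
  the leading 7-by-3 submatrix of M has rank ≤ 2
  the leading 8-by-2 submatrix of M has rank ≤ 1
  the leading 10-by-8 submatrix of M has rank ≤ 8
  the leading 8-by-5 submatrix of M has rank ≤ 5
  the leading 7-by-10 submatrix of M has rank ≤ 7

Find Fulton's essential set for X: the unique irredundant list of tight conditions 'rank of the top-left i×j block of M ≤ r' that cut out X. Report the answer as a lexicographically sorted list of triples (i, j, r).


Propagating the 35 rank bounds to every northwest block:

  i=1: 0 | 0 | 0 | 1 | 1 | 1 | 1 | 1 | 1 | 1
  i=2: 1 | 1 | 1 | 2 | 2 | 2 | 2 | 2 | 2 | 2
  i=3: 1 | 1 | 1 | 2 | 2 | 2 | 2 | 3 | 3 | 3
  i=4: 1 | 1 | 1 | 2 | 2 | 2 | 2 | 3 | 3 | 4
  i=5: 1 | 1 | 1 | 2 | 2 | 3 | 3 | 4 | 4 | 5
  i=6: 1 | 1 | 1 | 2 | 2 | 3 | 4 | 5 | 5 | 6
  i=7: 1 | 1 | 2 | 3 | 3 | 4 | 5 | 6 | 6 | 7
  i=8: 1 | 1 | 2 | 3 | 3 | 4 | 5 | 6 | 7 | 8
  i=9: 1 | 2 | 3 | 4 | 4 | 5 | 6 | 7 | 8 | 9
  i=10: 1 | 2 | 3 | 4 | 5 | 6 | 7 | 8 | 9 | 10

hence w(1..10) = (4, 1, 8, 10, 6, 7, 3, 9, 2, 5).

|D(w)|=23, |Ess(w)|=7:

[(1, 3, 0), (4, 7, 2), (4, 9, 3), (6, 3, 1), (6, 5, 2), (8, 2, 1), (8, 5, 3)]


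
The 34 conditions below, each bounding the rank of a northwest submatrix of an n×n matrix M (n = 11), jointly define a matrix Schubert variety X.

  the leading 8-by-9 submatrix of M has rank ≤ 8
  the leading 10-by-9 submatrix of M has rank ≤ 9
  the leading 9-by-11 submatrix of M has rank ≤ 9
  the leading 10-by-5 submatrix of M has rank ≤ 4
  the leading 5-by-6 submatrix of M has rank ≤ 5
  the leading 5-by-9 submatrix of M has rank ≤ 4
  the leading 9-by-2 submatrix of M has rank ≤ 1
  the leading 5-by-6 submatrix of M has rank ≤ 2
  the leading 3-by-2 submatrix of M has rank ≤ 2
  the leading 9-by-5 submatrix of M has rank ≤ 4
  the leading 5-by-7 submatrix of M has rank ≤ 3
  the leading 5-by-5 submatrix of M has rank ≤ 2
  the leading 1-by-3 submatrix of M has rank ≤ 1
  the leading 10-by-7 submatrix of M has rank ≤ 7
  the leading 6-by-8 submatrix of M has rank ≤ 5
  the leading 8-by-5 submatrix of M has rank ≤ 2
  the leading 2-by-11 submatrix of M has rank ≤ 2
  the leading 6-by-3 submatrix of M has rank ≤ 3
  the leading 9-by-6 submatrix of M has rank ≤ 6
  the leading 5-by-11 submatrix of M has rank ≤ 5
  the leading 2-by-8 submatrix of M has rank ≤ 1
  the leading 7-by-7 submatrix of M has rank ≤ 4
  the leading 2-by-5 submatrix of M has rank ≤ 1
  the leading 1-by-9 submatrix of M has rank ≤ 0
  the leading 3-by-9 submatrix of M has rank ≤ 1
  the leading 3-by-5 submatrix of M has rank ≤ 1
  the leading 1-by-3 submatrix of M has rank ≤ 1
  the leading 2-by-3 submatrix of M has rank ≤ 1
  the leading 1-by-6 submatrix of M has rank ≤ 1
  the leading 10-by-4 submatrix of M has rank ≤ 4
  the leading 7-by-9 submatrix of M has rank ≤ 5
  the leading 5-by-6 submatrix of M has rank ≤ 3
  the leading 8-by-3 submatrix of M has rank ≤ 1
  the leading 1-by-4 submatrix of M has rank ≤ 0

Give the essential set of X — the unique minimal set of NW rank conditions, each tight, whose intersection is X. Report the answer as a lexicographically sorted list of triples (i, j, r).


Recovering R(i,j) via the rank-extension bound from the 34 conditions:

  i=1: 0 | 0 | 0 | 0 | 0 | 0 | 0 | 0 | 0 | 1 | 1
  i=2: 1 | 1 | 1 | 1 | 1 | 1 | 1 | 1 | 1 | 2 | 2
  i=3: 1 | 1 | 1 | 1 | 1 | 1 | 1 | 1 | 1 | 2 | 3
  i=4: 1 | 1 | 1 | 2 | 2 | 2 | 2 | 2 | 2 | 3 | 4
  i=5: 1 | 1 | 1 | 2 | 2 | 2 | 3 | 3 | 3 | 4 | 5
  i=6: 1 | 1 | 1 | 2 | 2 | 3 | 4 | 4 | 4 | 5 | 6
  i=7: 1 | 1 | 1 | 2 | 2 | 3 | 4 | 5 | 5 | 6 | 7
  i=8: 1 | 1 | 1 | 2 | 2 | 3 | 4 | 5 | 6 | 7 | 8
  i=9: 1 | 1 | 2 | 3 | 3 | 4 | 5 | 6 | 7 | 8 | 9
  i=10: 1 | 2 | 3 | 4 | 4 | 5 | 6 | 7 | 8 | 9 | 10
  i=11: 1 | 2 | 3 | 4 | 5 | 6 | 7 | 8 | 9 | 10 | 11

the unique w with this rank table is (10, 1, 11, 4, 7, 6, 8, 9, 3, 2, 5).

|D(w)|=33, |Ess(w)|=6:

[(1, 9, 0), (3, 9, 1), (5, 6, 2), (8, 3, 1), (8, 5, 2), (9, 2, 1)]


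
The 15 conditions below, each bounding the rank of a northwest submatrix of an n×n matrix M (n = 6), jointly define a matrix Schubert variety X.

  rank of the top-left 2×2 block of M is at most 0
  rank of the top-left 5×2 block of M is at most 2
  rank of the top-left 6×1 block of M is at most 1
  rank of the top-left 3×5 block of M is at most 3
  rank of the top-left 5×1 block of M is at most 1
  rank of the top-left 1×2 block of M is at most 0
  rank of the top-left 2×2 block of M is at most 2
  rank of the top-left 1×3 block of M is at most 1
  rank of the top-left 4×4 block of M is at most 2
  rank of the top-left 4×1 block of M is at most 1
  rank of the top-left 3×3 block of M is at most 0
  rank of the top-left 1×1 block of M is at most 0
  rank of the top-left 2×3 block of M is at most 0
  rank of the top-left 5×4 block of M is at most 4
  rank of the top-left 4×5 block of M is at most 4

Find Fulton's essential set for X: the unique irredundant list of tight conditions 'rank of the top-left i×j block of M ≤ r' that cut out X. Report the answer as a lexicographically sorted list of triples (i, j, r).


Reconstructing r_w from the 15 given conditions:

  R[1]: 0  0  0  1  1  1
  R[2]: 0  0  0  1  2  2
  R[3]: 0  0  0  1  2  3
  R[4]: 1  1  1  2  3  4
  R[5]: 1  2  2  3  4  5
  R[6]: 1  2  3  4  5  6

second differences of R give the permutation w = (4, 5, 6, 1, 2, 3).

ℓ(w)=9; the 1 essential cell (i,j,r):

[(3, 3, 0)]


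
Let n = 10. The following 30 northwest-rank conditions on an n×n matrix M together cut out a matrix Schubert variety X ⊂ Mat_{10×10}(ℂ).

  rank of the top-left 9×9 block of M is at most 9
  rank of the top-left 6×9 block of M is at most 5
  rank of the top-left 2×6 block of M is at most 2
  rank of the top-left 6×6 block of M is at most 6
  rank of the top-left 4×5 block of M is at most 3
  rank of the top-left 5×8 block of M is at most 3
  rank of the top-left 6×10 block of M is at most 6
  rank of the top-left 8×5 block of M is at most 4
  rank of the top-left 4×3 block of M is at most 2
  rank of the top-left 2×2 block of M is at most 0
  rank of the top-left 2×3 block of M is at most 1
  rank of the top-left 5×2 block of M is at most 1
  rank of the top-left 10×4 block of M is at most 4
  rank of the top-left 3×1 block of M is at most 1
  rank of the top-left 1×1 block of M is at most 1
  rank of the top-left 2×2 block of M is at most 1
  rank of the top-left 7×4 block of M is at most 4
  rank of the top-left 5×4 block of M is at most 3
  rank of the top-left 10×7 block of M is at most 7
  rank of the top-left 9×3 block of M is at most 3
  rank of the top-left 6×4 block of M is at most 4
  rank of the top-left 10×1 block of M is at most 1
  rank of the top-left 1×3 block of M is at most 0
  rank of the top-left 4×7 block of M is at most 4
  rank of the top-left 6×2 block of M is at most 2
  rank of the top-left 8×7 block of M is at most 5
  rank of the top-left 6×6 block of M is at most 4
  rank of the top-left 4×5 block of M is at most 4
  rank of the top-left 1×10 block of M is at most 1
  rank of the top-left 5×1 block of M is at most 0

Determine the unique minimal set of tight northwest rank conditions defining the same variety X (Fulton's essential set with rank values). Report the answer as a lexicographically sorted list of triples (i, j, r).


Propagating the 30 rank bounds to every northwest block:

  0 0 0 1 1 1 1 1 1 1
  0 0 1 2 2 2 2 2 2 2
  0 1 2 3 3 3 3 3 3 3
  0 1 2 3 3 3 3 3 4 4
  0 1 2 3 3 3 3 3 4 5
  1 2 3 4 4 4 4 4 5 6
  1 2 3 4 4 5 5 5 6 7
  1 2 3 4 4 5 5 6 7 8
  1 2 3 4 5 6 6 7 8 9
  1 2 3 4 5 6 7 8 9 10

giving w = (4, 3, 2, 9, 10, 1, 6, 8, 5, 7) via Δ²R.

Fulton essential set (6 of the 19 Rothe cells):

[(1, 3, 0), (2, 2, 0), (5, 1, 0), (5, 8, 3), (8, 5, 4), (8, 7, 5)]


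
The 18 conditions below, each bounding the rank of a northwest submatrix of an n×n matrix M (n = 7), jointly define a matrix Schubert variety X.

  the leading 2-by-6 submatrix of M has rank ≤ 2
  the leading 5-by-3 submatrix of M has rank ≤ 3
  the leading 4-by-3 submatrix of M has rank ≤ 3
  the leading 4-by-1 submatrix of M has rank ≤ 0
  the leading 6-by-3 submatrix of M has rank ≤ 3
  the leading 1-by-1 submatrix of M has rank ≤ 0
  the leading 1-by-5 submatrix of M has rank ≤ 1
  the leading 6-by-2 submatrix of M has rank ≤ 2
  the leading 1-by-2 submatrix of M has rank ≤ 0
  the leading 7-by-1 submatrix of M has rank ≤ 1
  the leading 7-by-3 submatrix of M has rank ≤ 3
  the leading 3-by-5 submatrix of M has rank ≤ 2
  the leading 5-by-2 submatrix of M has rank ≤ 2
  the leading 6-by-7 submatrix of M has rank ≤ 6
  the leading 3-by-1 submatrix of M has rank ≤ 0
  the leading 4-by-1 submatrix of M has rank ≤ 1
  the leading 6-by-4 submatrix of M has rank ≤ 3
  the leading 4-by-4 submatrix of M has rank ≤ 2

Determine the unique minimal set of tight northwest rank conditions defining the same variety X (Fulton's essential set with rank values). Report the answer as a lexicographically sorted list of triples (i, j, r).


The tightest implied rank at each (i,j), from the 18 conditions:

  i=1: 0, 0, 1, 1, 1, 1, 1
  i=2: 0, 1, 2, 2, 2, 2, 2
  i=3: 0, 1, 2, 2, 2, 3, 3
  i=4: 0, 1, 2, 2, 3, 4, 4
  i=5: 1, 2, 3, 3, 4, 5, 5
  i=6: 1, 2, 3, 3, 4, 5, 6
  i=7: 1, 2, 3, 4, 5, 6, 7

second differences of R give the permutation w = (3, 2, 6, 5, 1, 7, 4).

ℓ(w)=9; the 5 essential cells (i,j,r):

[(1, 2, 0), (3, 5, 2), (4, 1, 0), (4, 4, 2), (6, 4, 3)]


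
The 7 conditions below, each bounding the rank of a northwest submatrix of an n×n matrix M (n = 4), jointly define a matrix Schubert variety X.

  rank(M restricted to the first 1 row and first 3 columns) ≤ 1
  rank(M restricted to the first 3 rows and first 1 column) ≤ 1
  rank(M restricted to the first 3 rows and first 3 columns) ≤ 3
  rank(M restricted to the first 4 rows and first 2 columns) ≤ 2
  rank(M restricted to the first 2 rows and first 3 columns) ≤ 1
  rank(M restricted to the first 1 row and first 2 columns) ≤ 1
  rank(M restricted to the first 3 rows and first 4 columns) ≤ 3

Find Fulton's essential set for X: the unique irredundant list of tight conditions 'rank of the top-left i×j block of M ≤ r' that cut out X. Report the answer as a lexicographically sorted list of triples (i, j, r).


Rank table r_w(4×4) implied by the 7 constraints:

  1 | 1 | 1 | 1
  1 | 1 | 1 | 2
  1 | 2 | 2 | 3
  1 | 2 | 3 | 4

second differences of R give the permutation w = (1, 4, 2, 3).

|D(w)|=2, |Ess(w)|=1:

[(2, 3, 1)]
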